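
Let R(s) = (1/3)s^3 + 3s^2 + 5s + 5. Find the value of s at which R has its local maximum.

-5

Critical points: R'(s) = s^2 + 6s + 5 vanishes at s = -5, -1.
Second-derivative test with R''(s) = 2s + 6: R''(-5) = -4 < 0 ⇒ local maximum; R''(-1) = 4 > 0 ⇒ local minimum.
Thus R has its local maximum at s = -5, with value 40/3.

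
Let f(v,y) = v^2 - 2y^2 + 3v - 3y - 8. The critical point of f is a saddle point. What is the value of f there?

∂f/∂v = 2v + 3 = 0 and ∂f/∂y = -4y - 3 = 0, so (v, y) = (-3/2, -3/4).
The Hessian has f_{vv} = 2, f_{yy} = -4, f_{vy} = 0, giving D = -8 < 0, so the point is a saddle point.
f(-3/2, -3/4) = -73/8.

-73/8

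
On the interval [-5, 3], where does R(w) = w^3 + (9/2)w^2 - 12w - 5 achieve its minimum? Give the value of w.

Differentiating, R'(w) = 3w^2 + 9w - 12; which vanishes at w = -4 and w = 1.
Candidates: R(-5) = 85/2, R(-4) = 51, R(1) = -23/2, R(3) = 53/2.
So the minimum is R(1) = -23/2.

1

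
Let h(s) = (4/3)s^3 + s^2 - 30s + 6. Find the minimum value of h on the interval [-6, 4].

-66

Differentiating, h'(s) = 4s^2 + 2s - 30; which vanishes at s = -3 and s = 5/2.
Compare values at every candidate in [-6, 4]: h(-6) = -66, h(-3) = 69, h(5/2) = -503/12, h(4) = -38/3.
The minimum over the interval is -66, attained at s = -6.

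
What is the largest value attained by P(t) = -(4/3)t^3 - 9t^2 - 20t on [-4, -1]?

Differentiating, P'(t) = -4t^2 - 18t - 20; which vanishes at t = -5/2 and t = -2.
Evaluating at the critical points and endpoints: P(-4) = 64/3, P(-5/2) = 175/12, P(-2) = 44/3, P(-1) = 37/3.
So the maximum is P(-4) = 64/3.

64/3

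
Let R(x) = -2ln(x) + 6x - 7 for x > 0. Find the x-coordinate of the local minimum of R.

R'(x) = -2/x + 6 = 0 gives x = 1/3.
R''(x) = 2/x², which is positive for x > 0, so this is a local minimum.
R(1/3) = -2·ln(1/3) + 2 - 7 ≈ -2.8028.

1/3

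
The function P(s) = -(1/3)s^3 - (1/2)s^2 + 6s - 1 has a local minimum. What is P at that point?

Critical points: P'(s) = -s^2 - s + 6 vanishes at s = -3, 2.
P''(s) = -2s - 1. P''(-3) = 5 > 0 ⇒ local minimum; P''(2) = -5 < 0 ⇒ local maximum.
Thus P has its local minimum at s = -3, with value -29/2.

-29/2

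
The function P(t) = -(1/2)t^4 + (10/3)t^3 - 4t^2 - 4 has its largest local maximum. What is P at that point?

P'(t) = -2t^3 + 10t^2 - 8t = 0 at t = 0, 1, 4.
Second-derivative test with P''(t) = -6t^2 + 20t - 8: P''(0) = -8 < 0 ⇒ local maximum; P''(1) = 6 > 0 ⇒ local minimum; P''(4) = -24 < 0 ⇒ local maximum.
So the largest local maximum value is P(4) = 52/3.

52/3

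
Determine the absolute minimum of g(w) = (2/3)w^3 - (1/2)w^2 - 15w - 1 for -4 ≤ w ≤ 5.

-65/2

g'(w) = 2w^2 - w - 15, which vanishes at w = -5/2 and w = 3.
Evaluating at the critical points and endpoints: g(-4) = 25/3,  g(-5/2) = 551/24,  g(3) = -65/2,  g(5) = -31/6.
Hence the absolute minimum is -65/2 at w = 3.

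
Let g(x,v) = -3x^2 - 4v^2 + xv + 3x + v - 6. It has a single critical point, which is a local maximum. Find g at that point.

∂g/∂x = -6x + v + 3 = 0 and ∂g/∂v = x - 8v + 1 = 0, so (x, v) = (25/47, 9/47).
The Hessian has g_{xx} = -6, g_{vv} = -8, g_{xv} = 1, giving D = 47 > 0 with g_{xx} < 0, so the point is a local maximum.
g(25/47, 9/47) = -240/47.

-240/47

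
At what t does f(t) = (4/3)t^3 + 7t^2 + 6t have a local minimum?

f'(t) = 4t^2 + 14t + 6 = 0 at t = -3, -1/2.
Since f''(t) = 8t + 14, we get f''(-3) = -10 < 0 ⇒ local maximum; f''(-1/2) = 10 > 0 ⇒ local minimum.
Thus f has its local minimum at t = -1/2, with value -17/12.

-1/2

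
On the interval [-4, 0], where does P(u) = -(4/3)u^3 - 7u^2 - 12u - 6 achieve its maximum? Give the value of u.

-4

P'(u) = -4u^2 - 14u - 12, which vanishes at u = -2 and u = -3/2.
Evaluating at the critical points and endpoints: P(-4) = 46/3; P(-2) = 2/3; P(-3/2) = 3/4; P(0) = -6.
So the maximum is P(-4) = 46/3.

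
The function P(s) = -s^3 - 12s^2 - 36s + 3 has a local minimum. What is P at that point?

3

P'(s) = -3s^2 - 24s - 36 = 0 at s = -6, -2.
Second-derivative test with P''(s) = -6s - 24: P''(-6) = 12 > 0 ⇒ local minimum; P''(-2) = -12 < 0 ⇒ local maximum.
The local minimum is P(-6) = 3.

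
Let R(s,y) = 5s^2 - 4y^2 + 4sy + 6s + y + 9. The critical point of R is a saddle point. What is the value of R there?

701/96

∂R/∂s = 10s + 4y + 6 = 0 and ∂R/∂y = 4s - 8y + 1 = 0, so (s, y) = (-13/24, -7/48).
The Hessian has R_{ss} = 10, R_{yy} = -8, R_{sy} = 4, giving D = -96 < 0, so the point is a saddle point.
R(-13/24, -7/48) = 701/96.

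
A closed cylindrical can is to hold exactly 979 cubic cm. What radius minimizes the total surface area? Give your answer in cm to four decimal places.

5.3811

With radius r and height h, πr²h = 979 so h = 979/(πr²), and S(r) = 2πr² + 2πrh = 2πr² + 2·979/r.
S'(r) = 4πr − 2·979/r² = 0 ⇒ r³ = 979/(2π), so r ≈ 5.3811 and h = 2r ≈ 10.7621.
S''(r) = 4π + 4·979/r³ > 0, so this is the minimum; S ≈ 545.8035.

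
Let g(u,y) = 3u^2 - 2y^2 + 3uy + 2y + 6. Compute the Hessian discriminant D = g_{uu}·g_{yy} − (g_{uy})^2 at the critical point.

-33

∂g/∂u = 6u + 3y = 0 and ∂g/∂y = 3u - 4y + 2 = 0, so (u, y) = (-2/11, 4/11).
The Hessian has g_{uu} = 6, g_{yy} = -4, g_{uy} = 3, giving D = -33 < 0, so the point is a saddle point.
D = (6)·(-4) − (3)^2 = -33.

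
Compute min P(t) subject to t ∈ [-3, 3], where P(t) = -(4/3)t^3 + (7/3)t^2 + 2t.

The derivative is -4t^2 + (14/3)t + 2, which vanishes at t = -1/3 and t = 3/2.
Candidates: P(-3) = 51; P(-1/3) = -29/81; P(3/2) = 15/4; P(3) = -9.
So the minimum is P(3) = -9.

-9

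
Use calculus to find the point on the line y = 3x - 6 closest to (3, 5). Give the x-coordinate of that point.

Minimize D(x)^2 = (x - 3)^2 + (3x - 11)^2.
d/dx[D^2] = 2(x - 3) + 2·3·(3x - 11) = 0 ⇒ x = 18/5.
Then y = 24/5 and the distance is √(2/5) ≈ 0.6325.

18/5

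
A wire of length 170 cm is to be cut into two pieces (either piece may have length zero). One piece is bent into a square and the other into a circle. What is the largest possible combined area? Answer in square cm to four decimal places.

2299.7889

Let x be the length used for the square. Square side x/4; circle radius (170−x)/(2π).
A(x) = (x/4)² + π·((170−x)/(2π))² = x²/16 + (170−x)²/(4π) for 0 ≤ x ≤ 170. A'(x) = x/8 − (170−x)/(2π) = 0 gives x = 4·170/(π+4) ≈ 95.2169.
A'' > 0, so the interior critical point is a minimum; the maximum is at an endpoint. A(0) = 2299.7889 and A(170) = 1806.2500, so the largest area is 2299.7889.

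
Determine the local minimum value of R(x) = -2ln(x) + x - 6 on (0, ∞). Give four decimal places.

R'(x) = -2/x + 1 = 0 gives x = 2.
R''(x) = 2/x², which is positive for x > 0, so this is a local minimum.
R(2) = -2·ln(2) + 2 - 6 ≈ -5.3863.

-5.3863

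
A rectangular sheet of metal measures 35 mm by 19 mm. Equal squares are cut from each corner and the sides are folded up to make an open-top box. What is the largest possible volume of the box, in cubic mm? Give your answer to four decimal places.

With cut size x, the volume is V(x) = x(35 − 2x)(19 − 2x) for 0 < x < 9.5.
V'(x) = 12x^2 − 216x + 665. Setting V'(x) = 0 gives x ≈ 3.9420 (the root in (0, 9.5)).
V''(x) = 24x − 216 is negative there, so this is the maximum; V ≈ 1188.2034.

1188.2034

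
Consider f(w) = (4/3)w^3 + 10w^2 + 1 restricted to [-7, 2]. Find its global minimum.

Differentiating, f'(w) = 4w^2 + 20w; which vanishes at w = -5 and w = 0.
Compare values at every candidate in [-7, 2]: f(-7) = 101/3; f(-5) = 253/3; f(0) = 1; f(2) = 155/3.
The minimum over the interval is 1, attained at w = 0.

1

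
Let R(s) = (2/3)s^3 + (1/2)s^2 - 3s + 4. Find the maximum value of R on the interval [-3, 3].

35/2

The derivative is 2s^2 + s - 3, which vanishes at s = -3/2 and s = 1.
Candidates: R(-3) = -1/2; R(-3/2) = 59/8; R(1) = 13/6; R(3) = 35/2.
So the maximum is R(3) = 35/2.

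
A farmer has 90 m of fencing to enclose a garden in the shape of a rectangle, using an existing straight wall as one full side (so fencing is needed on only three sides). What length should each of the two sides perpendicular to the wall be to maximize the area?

45/2

Let the sides perpendicular to the wall have length x and the parallel side y, so 2x + y = 90 and the area is A = xy = x(90 − 2x).
A'(x) = 90 − 4x = 0 gives x = 45/2, and A''(x) = −4 < 0 confirms a maximum.
Then y = 90 − 2·45/2 = 45 and A = 2025/2.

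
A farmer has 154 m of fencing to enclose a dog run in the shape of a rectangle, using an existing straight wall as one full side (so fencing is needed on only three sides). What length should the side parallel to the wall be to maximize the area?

77

Let the sides perpendicular to the wall have length x and the parallel side y, so 2x + y = 154 and the area is A = xy = x(154 − 2x).
A'(x) = 154 − 4x = 0 gives x = 77/2, and A''(x) = −4 < 0 confirms a maximum.
Then y = 154 − 2·77/2 = 77 and A = 5929/2.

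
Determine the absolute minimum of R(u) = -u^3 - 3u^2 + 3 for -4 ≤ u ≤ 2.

The derivative is -3u^2 - 6u, which vanishes at u = -2 and u = 0.
Candidates: R(-4) = 19; R(-2) = -1; R(0) = 3; R(2) = -17.
The minimum over the interval is -17, attained at u = 2.

-17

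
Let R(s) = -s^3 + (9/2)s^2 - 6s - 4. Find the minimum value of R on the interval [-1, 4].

-20

The derivative is -3s^2 + 9s - 6, which vanishes at s = 1 and s = 2.
Candidates: R(-1) = 15/2; R(1) = -13/2; R(2) = -6; R(4) = -20.
The minimum over the interval is -20, attained at s = 4.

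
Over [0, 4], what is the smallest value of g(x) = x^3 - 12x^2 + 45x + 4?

4

Differentiating, g'(x) = 3x^2 - 24x + 45; whose only zero in [0, 4] is x = 3.
Candidates: g(0) = 4,  g(3) = 58,  g(4) = 56.
The minimum over the interval is 4, attained at x = 0.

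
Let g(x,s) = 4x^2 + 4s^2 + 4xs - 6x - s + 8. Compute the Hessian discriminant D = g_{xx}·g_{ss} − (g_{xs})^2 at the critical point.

∂g/∂x = 8x + 4s - 6 = 0 and ∂g/∂s = 4x + 8s - 1 = 0, so (x, s) = (11/12, -1/3).
The Hessian has g_{xx} = 8, g_{ss} = 8, g_{xs} = 4, giving D = 48 > 0 with g_{xx} > 0, so the point is a local minimum.
D = (8)·(8) − (4)^2 = 48.

48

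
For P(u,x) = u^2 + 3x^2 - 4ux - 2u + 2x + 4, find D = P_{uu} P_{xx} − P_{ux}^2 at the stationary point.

-4

∂P/∂u = 2u - 4x - 2 = 0 and ∂P/∂x = -4u + 6x + 2 = 0, so (u, x) = (-1, -1).
The Hessian has P_{uu} = 2, P_{xx} = 6, P_{ux} = -4, giving D = -4 < 0, so the point is a saddle point.
D = (2)·(6) − (-4)^2 = -4.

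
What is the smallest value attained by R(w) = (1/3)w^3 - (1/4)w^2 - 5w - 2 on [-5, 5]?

-299/12

R'(w) = w^2 - (1/2)w - 5, which vanishes at w = -2 and w = 5/2.
Compare values at every candidate in [-5, 5]: R(-5) = -299/12,  R(-2) = 13/3,  R(5/2) = -521/48,  R(5) = 101/12.
The minimum over the interval is -299/12, attained at w = -5.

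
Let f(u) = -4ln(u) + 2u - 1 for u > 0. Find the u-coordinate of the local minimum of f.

f'(u) = -4/u + 2 = 0 gives u = 2.
f''(u) = 4/u², which is positive for u > 0, so this is a local minimum.
f(2) = -4·ln(2) + 4 - 1 ≈ 0.2274.

2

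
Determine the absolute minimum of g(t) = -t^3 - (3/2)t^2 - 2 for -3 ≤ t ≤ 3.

g'(t) = -3t^2 - 3t, which vanishes at t = -1 and t = 0.
Evaluating at the critical points and endpoints: g(-3) = 23/2; g(-1) = -5/2; g(0) = -2; g(3) = -85/2.
The minimum over the interval is -85/2, attained at t = 3.

-85/2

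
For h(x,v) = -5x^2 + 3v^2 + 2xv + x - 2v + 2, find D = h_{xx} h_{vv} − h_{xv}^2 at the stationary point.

∂h/∂x = -10x + 2v + 1 = 0 and ∂h/∂v = 2x + 6v - 2 = 0, so (x, v) = (5/32, 9/32).
The Hessian has h_{xx} = -10, h_{vv} = 6, h_{xv} = 2, giving D = -64 < 0, so the point is a saddle point.
D = (-10)·(6) − (2)^2 = -64.

-64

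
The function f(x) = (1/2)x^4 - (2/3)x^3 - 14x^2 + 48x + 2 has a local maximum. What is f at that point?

f'(x) = 2x^3 - 2x^2 - 28x + 48 = 0 at x = -4, 2, 3.
Since f''(x) = 6x^2 - 4x - 28, we get f''(-4) = 84 > 0 ⇒ local minimum; f''(2) = -12 < 0 ⇒ local maximum; f''(3) = 14 > 0 ⇒ local minimum.
The local maximum is f(2) = 134/3.

134/3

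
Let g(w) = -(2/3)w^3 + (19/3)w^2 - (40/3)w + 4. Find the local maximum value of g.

37/3

Critical points: g'(w) = -2w^2 + (38/3)w - 40/3 vanishes at w = 4/3, 5.
Second-derivative test with g''(w) = -4w + 38/3: g''(4/3) = 22/3 > 0 ⇒ local minimum; g''(5) = -22/3 < 0 ⇒ local maximum.
So the local maximum value is g(5) = 37/3.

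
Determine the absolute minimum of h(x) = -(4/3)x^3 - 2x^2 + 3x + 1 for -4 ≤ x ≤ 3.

h'(x) = -4x^2 - 4x + 3, which vanishes at x = -3/2 and x = 1/2.
Candidates: h(-4) = 127/3; h(-3/2) = -7/2; h(1/2) = 11/6; h(3) = -44.
So the minimum is h(3) = -44.

-44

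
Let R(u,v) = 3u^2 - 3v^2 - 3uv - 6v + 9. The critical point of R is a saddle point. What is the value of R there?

57/5

∂R/∂u = 6u - 3v = 0 and ∂R/∂v = -3u - 6v - 6 = 0, so (u, v) = (-2/5, -4/5).
The Hessian has R_{uu} = 6, R_{vv} = -6, R_{uv} = -3, giving D = -45 < 0, so the point is a saddle point.
R(-2/5, -4/5) = 57/5.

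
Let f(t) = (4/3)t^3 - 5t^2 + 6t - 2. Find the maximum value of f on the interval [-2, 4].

82/3

f'(t) = 4t^2 - 10t + 6, which vanishes at t = 1 and t = 3/2.
Compare values at every candidate in [-2, 4]: f(-2) = -134/3,  f(1) = 1/3,  f(3/2) = 1/4,  f(4) = 82/3.
Hence the absolute maximum is 82/3 at t = 4.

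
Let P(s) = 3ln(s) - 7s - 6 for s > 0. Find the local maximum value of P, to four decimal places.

P'(s) = 3/s − 7 = 0 gives s = 3/7.
P''(s) = -3/s², which is negative for s > 0, so this is a local maximum.
P(3/7) = 3·ln(3/7) - 3 - 6 ≈ -11.5419.

-11.5419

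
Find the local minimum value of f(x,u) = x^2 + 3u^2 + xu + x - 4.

∂f/∂x = 2x + u + 1 = 0 and ∂f/∂u = x + 6u = 0, so (x, u) = (-6/11, 1/11).
The Hessian has f_{xx} = 2, f_{uu} = 6, f_{xu} = 1, giving D = 11 > 0 with f_{xx} > 0, so the point is a local minimum.
f(-6/11, 1/11) = -47/11.

-47/11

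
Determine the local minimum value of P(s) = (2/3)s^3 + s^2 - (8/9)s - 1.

Critical points: P'(s) = 2s^2 + 2s - 8/9 vanishes at s = -4/3, 1/3.
P''(s) = 4s + 2. P''(-4/3) = -10/3 < 0 ⇒ local maximum; P''(1/3) = 10/3 > 0 ⇒ local minimum.
The local minimum is P(1/3) = -94/81.

-94/81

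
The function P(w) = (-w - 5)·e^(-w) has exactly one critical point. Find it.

Differentiating with the product rule gives P'(w) = (w + 4)·e^(-w). Since e^(-w) > 0, the only critical point is w = -4.
P''(-4) has the same sign as 1 > 0, so this is a local minimum.
P(-4) = (-1)·e^(4) ≈ -54.5982.

-4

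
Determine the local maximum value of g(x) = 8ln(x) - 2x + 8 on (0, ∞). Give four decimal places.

g'(x) = 8/x − 2 = 0 gives x = 4.
g''(x) = -8/x², which is negative for x > 0, so this is a local maximum.
g(4) = 8·ln(4) - 8 + 8 ≈ 11.0904.

11.0904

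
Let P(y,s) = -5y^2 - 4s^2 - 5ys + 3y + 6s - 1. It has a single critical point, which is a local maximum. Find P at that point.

∂P/∂y = -10y - 5s + 3 = 0 and ∂P/∂s = -5y - 8s + 6 = 0, so (y, s) = (-6/55, 9/11).
The Hessian has P_{yy} = -10, P_{ss} = -8, P_{ys} = -5, giving D = 55 > 0 with P_{yy} < 0, so the point is a local maximum.
P(-6/55, 9/11) = 71/55.

71/55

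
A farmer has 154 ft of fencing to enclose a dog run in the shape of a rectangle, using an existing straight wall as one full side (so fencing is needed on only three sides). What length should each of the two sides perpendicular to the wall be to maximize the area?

Let the sides perpendicular to the wall have length x and the parallel side y, so 2x + y = 154 and the area is A = xy = x(154 − 2x).
A'(x) = 154 − 4x = 0 gives x = 77/2, and A''(x) = −4 < 0 confirms a maximum.
Then y = 154 − 2·77/2 = 77 and A = 5929/2.

77/2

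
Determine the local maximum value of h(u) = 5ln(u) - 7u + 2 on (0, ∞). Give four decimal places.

-4.6824

h'(u) = 5/u − 7 = 0 gives u = 5/7.
h''(u) = -5/u², which is negative for u > 0, so this is a local maximum.
h(5/7) = 5·ln(5/7) - 5 + 2 ≈ -4.6824.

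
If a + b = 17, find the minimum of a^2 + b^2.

With a + b = 17, a^2 + b^2 = a^2 + (17 − a)^2.
The derivative 2a − 2(17 − a) = 4a − 34 vanishes at a = 17/2; second derivative 4 > 0, a minimum.
The minimum is 2·(17/2)^2 = 289/2.

289/2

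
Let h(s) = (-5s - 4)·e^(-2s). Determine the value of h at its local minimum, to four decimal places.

By the product rule, h'(s) = (10s + 3)·e^(-2s). Since e^(-2s) > 0, the only critical point is s = -3/10.
h''(-3/10) has the same sign as 10 > 0, so this is a local minimum.
h(-3/10) = (-5/2)·e^(3/5) ≈ -4.5553.

-4.5553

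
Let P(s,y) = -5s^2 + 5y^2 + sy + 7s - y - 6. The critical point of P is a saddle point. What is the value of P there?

∂P/∂s = -10s + y + 7 = 0 and ∂P/∂y = s + 10y - 1 = 0, so (s, y) = (71/101, 3/101).
The Hessian has P_{ss} = -10, P_{yy} = 10, P_{sy} = 1, giving D = -101 < 0, so the point is a saddle point.
P(71/101, 3/101) = -359/101.

-359/101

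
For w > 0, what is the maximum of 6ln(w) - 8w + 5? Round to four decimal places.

-2.7261

f'(w) = 6/w − 8 = 0 gives w = 3/4.
f''(w) = -6/w², which is negative for w > 0, so this is a local maximum.
f(3/4) = 6·ln(3/4) - 6 + 5 ≈ -2.7261.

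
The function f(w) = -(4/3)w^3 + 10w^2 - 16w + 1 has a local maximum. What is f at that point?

35/3

f'(w) = -4w^2 + 20w - 16 = 0 at w = 1, 4.
Second-derivative test with f''(w) = -8w + 20: f''(1) = 12 > 0 ⇒ local minimum; f''(4) = -12 < 0 ⇒ local maximum.
Thus f has its local maximum at w = 4, with value 35/3.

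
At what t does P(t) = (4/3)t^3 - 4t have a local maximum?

P'(t) = 4t^2 - 4. Setting P'(t) = 0 gives t ∈ {-1, 1}.
P''(t) = 8t. P''(-1) = -8 < 0 ⇒ local maximum; P''(1) = 8 > 0 ⇒ local minimum.
So the local maximum value is P(-1) = 8/3.

-1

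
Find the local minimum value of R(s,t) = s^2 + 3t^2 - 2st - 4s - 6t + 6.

∂R/∂s = 2s - 2t - 4 = 0 and ∂R/∂t = -2s + 6t - 6 = 0, so (s, t) = (9/2, 5/2).
The Hessian has R_{ss} = 2, R_{tt} = 6, R_{st} = -2, giving D = 8 > 0 with R_{ss} > 0, so the point is a local minimum.
R(9/2, 5/2) = -21/2.

-21/2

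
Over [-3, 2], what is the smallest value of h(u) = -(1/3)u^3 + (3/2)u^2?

Differentiating, h'(u) = -u^2 + 3u; whose only zero in [-3, 2] is u = 0.
Compare values at every candidate in [-3, 2]: h(-3) = 45/2, h(0) = 0, h(2) = 10/3.
Hence the absolute minimum is 0 at u = 0.

0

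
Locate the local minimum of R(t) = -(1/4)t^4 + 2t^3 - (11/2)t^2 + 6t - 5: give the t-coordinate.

R'(t) = -t^3 + 6t^2 - 11t + 6. Setting R'(t) = 0 gives t ∈ {1, 2, 3}.
Since R''(t) = -3t^2 + 12t - 11, we get R''(1) = -2 < 0 ⇒ local maximum; R''(2) = 1 > 0 ⇒ local minimum; R''(3) = -2 < 0 ⇒ local maximum.
Thus R has its local minimum at t = 2, with value -3.

2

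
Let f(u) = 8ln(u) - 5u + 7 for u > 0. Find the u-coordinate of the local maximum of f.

8/5

f'(u) = 8/u − 5 = 0 gives u = 8/5.
f''(u) = -8/u², which is negative for u > 0, so this is a local maximum.
f(8/5) = 8·ln(8/5) - 8 + 7 ≈ 2.7600.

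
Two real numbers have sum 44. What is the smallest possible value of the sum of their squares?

968

With a + b = 44, a^2 + b^2 = a^2 + (44 − a)^2.
The derivative 2a − 2(44 − a) = 4a − 88 vanishes at a = 22; second derivative 4 > 0, a minimum.
The minimum is 2·(22)^2 = 968.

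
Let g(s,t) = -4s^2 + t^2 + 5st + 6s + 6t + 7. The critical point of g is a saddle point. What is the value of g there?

∂g/∂s = -8s + 5t + 6 = 0 and ∂g/∂t = 5s + 2t + 6 = 0, so (s, t) = (-18/41, -78/41).
The Hessian has g_{ss} = -8, g_{tt} = 2, g_{st} = 5, giving D = -41 < 0, so the point is a saddle point.
g(-18/41, -78/41) = -1/41.

-1/41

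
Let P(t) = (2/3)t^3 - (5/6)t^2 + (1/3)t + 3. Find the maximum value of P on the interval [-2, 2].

Differentiating, P'(t) = 2t^2 - (5/3)t + 1/3; which vanishes at t = 1/3 and t = 1/2.
Evaluating at the critical points and endpoints: P(-2) = -19/3, P(1/3) = 493/162, P(1/2) = 73/24, P(2) = 17/3.
So the maximum is P(2) = 17/3.

17/3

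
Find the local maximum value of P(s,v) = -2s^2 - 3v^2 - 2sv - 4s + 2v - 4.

∂P/∂s = -4s - 2v - 4 = 0 and ∂P/∂v = -2s - 6v + 2 = 0, so (s, v) = (-7/5, 4/5).
The Hessian has P_{ss} = -4, P_{vv} = -6, P_{sv} = -2, giving D = 20 > 0 with P_{ss} < 0, so the point is a local maximum.
P(-7/5, 4/5) = -2/5.

-2/5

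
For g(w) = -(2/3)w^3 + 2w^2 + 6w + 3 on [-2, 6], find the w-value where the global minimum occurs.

6

g'(w) = -2w^2 + 4w + 6, which vanishes at w = -1 and w = 3.
Candidates: g(-2) = 13/3, g(-1) = -1/3, g(3) = 21, g(6) = -33.
The minimum over the interval is -33, attained at w = 6.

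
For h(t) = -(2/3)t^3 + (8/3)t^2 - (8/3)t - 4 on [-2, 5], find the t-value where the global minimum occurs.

Differentiating, h'(t) = -2t^2 + (16/3)t - 8/3; which vanishes at t = 2/3 and t = 2.
Compare values at every candidate in [-2, 5]: h(-2) = 52/3,  h(2/3) = -388/81,  h(2) = -4,  h(5) = -34.
The minimum over the interval is -34, attained at t = 5.

5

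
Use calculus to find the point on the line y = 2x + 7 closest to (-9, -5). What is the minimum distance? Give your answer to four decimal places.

Minimize D(x)^2 = (x + 9)^2 + (2x + 12)^2.
d/dx[D^2] = 2(x + 9) + 2·2·(2x + 12) = 0 ⇒ x = -33/5.
Then y = -31/5 and the distance is √(36/5) ≈ 2.6833.

2.6833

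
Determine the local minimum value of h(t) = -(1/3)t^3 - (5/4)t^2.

-125/48

Critical points: h'(t) = -t^2 - (5/2)t vanishes at t = -5/2, 0.
h''(t) = -2t - 5/2. h''(-5/2) = 5/2 > 0 ⇒ local minimum; h''(0) = -5/2 < 0 ⇒ local maximum.
The local minimum is h(-5/2) = -125/48.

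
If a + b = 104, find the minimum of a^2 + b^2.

5408

With a + b = 104, a^2 + b^2 = a^2 + (104 − a)^2.
The derivative 2a − 2(104 − a) = 4a − 208 vanishes at a = 52; second derivative 4 > 0, a minimum.
The minimum is 2·(52)^2 = 5408.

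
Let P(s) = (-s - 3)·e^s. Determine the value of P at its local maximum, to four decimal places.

0.0183

P'(s) = (-1)·e^s + (-s - 3)·1·e^s = (-s - 4)·e^s. Since e^s > 0, the only critical point is s = -4.
P''(-4) has the same sign as -1 < 0, so this is a local maximum.
P(-4) = (1)·e^(-4) ≈ 0.0183.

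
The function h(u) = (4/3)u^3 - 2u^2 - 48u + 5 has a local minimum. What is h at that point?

-401/3

h'(u) = 4u^2 - 4u - 48 = 0 at u = -3, 4.
Since h''(u) = 8u - 4, we get h''(-3) = -28 < 0 ⇒ local maximum; h''(4) = 28 > 0 ⇒ local minimum.
So the local minimum value is h(4) = -401/3.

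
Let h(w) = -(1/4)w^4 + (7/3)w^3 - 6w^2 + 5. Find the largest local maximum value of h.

h'(w) = -w^3 + 7w^2 - 12w. Setting h'(w) = 0 gives w ∈ {0, 3, 4}.
h''(w) = -3w^2 + 14w - 12. h''(0) = -12 < 0 ⇒ local maximum; h''(3) = 3 > 0 ⇒ local minimum; h''(4) = -4 < 0 ⇒ local maximum.
The largest local maximum is h(0) = 5.

5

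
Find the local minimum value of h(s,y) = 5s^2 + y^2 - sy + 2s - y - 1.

-26/19

∂h/∂s = 10s - y + 2 = 0 and ∂h/∂y = -s + 2y - 1 = 0, so (s, y) = (-3/19, 8/19).
The Hessian has h_{ss} = 10, h_{yy} = 2, h_{sy} = -1, giving D = 19 > 0 with h_{ss} > 0, so the point is a local minimum.
h(-3/19, 8/19) = -26/19.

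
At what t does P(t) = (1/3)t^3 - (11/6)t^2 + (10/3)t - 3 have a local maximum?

5/3

P'(t) = t^2 - (11/3)t + 10/3 = 0 at t = 5/3, 2.
Second-derivative test with P''(t) = 2t - 11/3: P''(5/3) = -1/3 < 0 ⇒ local maximum; P''(2) = 1/3 > 0 ⇒ local minimum.
So the local maximum value is P(5/3) = -161/162.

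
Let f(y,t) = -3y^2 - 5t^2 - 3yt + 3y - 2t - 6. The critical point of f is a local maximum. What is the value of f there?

∂f/∂y = -6y - 3t + 3 = 0 and ∂f/∂t = -3y - 10t - 2 = 0, so (y, t) = (12/17, -7/17).
The Hessian has f_{yy} = -6, f_{tt} = -10, f_{yt} = -3, giving D = 51 > 0 with f_{yy} < 0, so the point is a local maximum.
f(12/17, -7/17) = -77/17.

-77/17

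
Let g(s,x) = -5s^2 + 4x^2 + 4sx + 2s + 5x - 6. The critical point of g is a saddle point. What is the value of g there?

-725/96

∂g/∂s = -10s + 4x + 2 = 0 and ∂g/∂x = 4s + 8x + 5 = 0, so (s, x) = (-1/24, -29/48).
The Hessian has g_{ss} = -10, g_{xx} = 8, g_{sx} = 4, giving D = -96 < 0, so the point is a saddle point.
g(-1/24, -29/48) = -725/96.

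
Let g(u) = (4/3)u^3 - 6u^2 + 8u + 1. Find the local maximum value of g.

13/3

g'(u) = 4u^2 - 12u + 8. Setting g'(u) = 0 gives u ∈ {1, 2}.
Second-derivative test with g''(u) = 8u - 12: g''(1) = -4 < 0 ⇒ local maximum; g''(2) = 4 > 0 ⇒ local minimum.
So the local maximum value is g(1) = 13/3.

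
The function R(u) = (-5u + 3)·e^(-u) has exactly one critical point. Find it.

By the product rule, R'(u) = (5u - 8)·e^(-u). Since e^(-u) > 0, the only critical point is u = 8/5.
R''(8/5) has the same sign as 5 > 0, so this is a local minimum.
R(8/5) = (-5)·e^(-8/5) ≈ -1.0095.

8/5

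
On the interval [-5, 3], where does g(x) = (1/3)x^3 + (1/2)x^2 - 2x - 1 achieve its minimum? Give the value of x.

Differentiating, g'(x) = x^2 + x - 2; which vanishes at x = -2 and x = 1.
Evaluating at the critical points and endpoints: g(-5) = -121/6,  g(-2) = 7/3,  g(1) = -13/6,  g(3) = 13/2.
So the minimum is g(-5) = -121/6.

-5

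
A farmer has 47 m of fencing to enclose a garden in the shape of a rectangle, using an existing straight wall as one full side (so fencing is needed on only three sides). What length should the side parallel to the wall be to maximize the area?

47/2

Let the sides perpendicular to the wall have length x and the parallel side y, so 2x + y = 47 and the area is A = xy = x(47 − 2x).
A'(x) = 47 − 4x = 0 gives x = 47/4, and A''(x) = −4 < 0 confirms a maximum.
Then y = 47 − 2·47/4 = 47/2 and A = 2209/8.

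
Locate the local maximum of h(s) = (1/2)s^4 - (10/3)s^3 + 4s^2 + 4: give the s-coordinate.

1

h'(s) = 2s^3 - 10s^2 + 8s = 0 at s = 0, 1, 4.
h''(s) = 6s^2 - 20s + 8. h''(0) = 8 > 0 ⇒ local minimum; h''(1) = -6 < 0 ⇒ local maximum; h''(4) = 24 > 0 ⇒ local minimum.
Thus h has its local maximum at s = 1, with value 31/6.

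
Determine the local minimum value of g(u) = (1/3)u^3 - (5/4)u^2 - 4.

-317/48

g'(u) = u^2 - (5/2)u = 0 at u = 0, 5/2.
Since g''(u) = 2u - 5/2, we get g''(0) = -5/2 < 0 ⇒ local maximum; g''(5/2) = 5/2 > 0 ⇒ local minimum.
Thus g has its local minimum at u = 5/2, with value -317/48.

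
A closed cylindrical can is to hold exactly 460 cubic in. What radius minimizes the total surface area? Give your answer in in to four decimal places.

4.1834

With radius r and height h, πr²h = 460 so h = 460/(πr²), and S(r) = 2πr² + 2πrh = 2πr² + 2·460/r.
S'(r) = 4πr − 2·460/r² = 0 ⇒ r³ = 460/(2π), so r ≈ 4.1834 and h = 2r ≈ 8.3667.
S''(r) = 4π + 4·460/r³ > 0, so this is the minimum; S ≈ 329.8778.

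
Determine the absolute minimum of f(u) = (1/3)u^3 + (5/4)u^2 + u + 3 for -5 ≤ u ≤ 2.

-149/12

f'(u) = u^2 + (5/2)u + 1, which vanishes at u = -2 and u = -1/2.
Evaluating at the critical points and endpoints: f(-5) = -149/12,  f(-2) = 10/3,  f(-1/2) = 133/48,  f(2) = 38/3.
The minimum over the interval is -149/12, attained at u = -5.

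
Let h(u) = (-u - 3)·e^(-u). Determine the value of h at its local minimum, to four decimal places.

Differentiating with the product rule gives h'(u) = (u + 2)·e^(-u). Since e^(-u) > 0, the only critical point is u = -2.
h''(-2) has the same sign as 1 > 0, so this is a local minimum.
h(-2) = (-1)·e^(2) ≈ -7.3891.

-7.3891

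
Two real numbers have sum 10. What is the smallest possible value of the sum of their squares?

With a + b = 10, a^2 + b^2 = a^2 + (10 − a)^2.
The derivative 2a − 2(10 − a) = 4a − 20 vanishes at a = 5; second derivative 4 > 0, a minimum.
The minimum is 2·(5)^2 = 50.

50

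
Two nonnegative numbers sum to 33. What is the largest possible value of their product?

1089/4

With x + y = 33, the product is P(x) = x(33 − x).
P'(x) = 33 − 2x = 0 gives x = 33/2; P'' = −2 < 0, so this is the maximum.
P = 33/2·33/2 = 1089/4.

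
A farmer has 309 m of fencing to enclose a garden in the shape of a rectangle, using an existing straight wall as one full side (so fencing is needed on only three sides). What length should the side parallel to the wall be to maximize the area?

309/2

Let the sides perpendicular to the wall have length x and the parallel side y, so 2x + y = 309 and the area is A = xy = x(309 − 2x).
A'(x) = 309 − 4x = 0 gives x = 309/4, and A''(x) = −4 < 0 confirms a maximum.
Then y = 309 − 2·309/4 = 309/2 and A = 95481/8.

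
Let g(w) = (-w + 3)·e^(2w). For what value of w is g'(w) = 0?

5/2

By the product rule, g'(w) = (-2w + 5)·e^(2w). Since e^(2w) > 0, the only critical point is w = 5/2.
g''(5/2) has the same sign as -2 < 0, so this is a local maximum.
g(5/2) = (1/2)·e^(5) ≈ 74.2066.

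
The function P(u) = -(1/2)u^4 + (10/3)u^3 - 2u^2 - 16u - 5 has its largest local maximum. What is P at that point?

31/6

P'(u) = -2u^3 + 10u^2 - 4u - 16 = 0 at u = -1, 2, 4.
Since P''(u) = -6u^2 + 20u - 4, we get P''(-1) = -30 < 0 ⇒ local maximum; P''(2) = 12 > 0 ⇒ local minimum; P''(4) = -20 < 0 ⇒ local maximum.
So the largest local maximum value is P(-1) = 31/6.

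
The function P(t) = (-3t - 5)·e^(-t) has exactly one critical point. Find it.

-2/3

Differentiating with the product rule gives P'(t) = (3t + 2)·e^(-t). Since e^(-t) > 0, the only critical point is t = -2/3.
P''(-2/3) has the same sign as 3 > 0, so this is a local minimum.
P(-2/3) = (-3)·e^(2/3) ≈ -5.8432.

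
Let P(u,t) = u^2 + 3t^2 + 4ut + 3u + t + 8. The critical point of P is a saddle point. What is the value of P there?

12

∂P/∂u = 2u + 4t + 3 = 0 and ∂P/∂t = 4u + 6t + 1 = 0, so (u, t) = (7/2, -5/2).
The Hessian has P_{uu} = 2, P_{tt} = 6, P_{ut} = 4, giving D = -4 < 0, so the point is a saddle point.
P(7/2, -5/2) = 12.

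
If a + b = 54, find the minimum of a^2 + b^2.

1458

With a + b = 54, a^2 + b^2 = a^2 + (54 − a)^2.
The derivative 2a − 2(54 − a) = 4a − 108 vanishes at a = 27; second derivative 4 > 0, a minimum.
The minimum is 2·(27)^2 = 1458.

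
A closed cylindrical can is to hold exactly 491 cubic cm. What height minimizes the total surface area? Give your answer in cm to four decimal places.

8.5506

With radius r and height h, πr²h = 491 so h = 491/(πr²), and S(r) = 2πr² + 2πrh = 2πr² + 2·491/r.
S'(r) = 4πr − 2·491/r² = 0 ⇒ r³ = 491/(2π), so r ≈ 4.2753 and h = 2r ≈ 8.5506.
S''(r) = 4π + 4·491/r³ > 0, so this is the minimum; S ≈ 344.5367.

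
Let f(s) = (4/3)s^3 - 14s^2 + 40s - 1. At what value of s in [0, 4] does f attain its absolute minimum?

0

The derivative is 4s^2 - 28s + 40, whose only zero in [0, 4] is s = 2.
Compare values at every candidate in [0, 4]: f(0) = -1; f(2) = 101/3; f(4) = 61/3.
The minimum over the interval is -1, attained at s = 0.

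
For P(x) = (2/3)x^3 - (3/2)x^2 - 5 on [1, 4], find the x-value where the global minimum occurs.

The derivative is 2x^2 - 3x, whose only zero in [1, 4] is x = 3/2.
Evaluating at the critical points and endpoints: P(1) = -35/6; P(3/2) = -49/8; P(4) = 41/3.
The minimum over the interval is -49/8, attained at x = 3/2.

3/2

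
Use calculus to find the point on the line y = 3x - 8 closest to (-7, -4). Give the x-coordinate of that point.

1/2

Minimize D(x)^2 = (x + 7)^2 + (3x - 4)^2.
d/dx[D^2] = 2(x + 7) + 2·3·(3x - 4) = 0 ⇒ x = 1/2.
Then y = -13/2 and the distance is √(125/2) ≈ 7.9057.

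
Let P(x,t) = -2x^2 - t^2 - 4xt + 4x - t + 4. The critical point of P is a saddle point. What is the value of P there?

-1/4

∂P/∂x = -4x - 4t + 4 = 0 and ∂P/∂t = -4x - 2t - 1 = 0, so (x, t) = (-3/2, 5/2).
The Hessian has P_{xx} = -4, P_{tt} = -2, P_{xt} = -4, giving D = -8 < 0, so the point is a saddle point.
P(-3/2, 5/2) = -1/4.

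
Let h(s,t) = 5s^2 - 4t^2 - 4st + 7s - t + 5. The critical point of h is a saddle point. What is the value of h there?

87/32

∂h/∂s = 10s - 4t + 7 = 0 and ∂h/∂t = -4s - 8t - 1 = 0, so (s, t) = (-5/8, 3/16).
The Hessian has h_{ss} = 10, h_{tt} = -8, h_{st} = -4, giving D = -96 < 0, so the point is a saddle point.
h(-5/8, 3/16) = 87/32.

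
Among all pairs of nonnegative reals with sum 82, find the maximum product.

With x + y = 82, the product is P(x) = x(82 − x).
P'(x) = 82 − 2x = 0 gives x = 41; P'' = −2 < 0, so this is the maximum.
P = 41·41 = 1681.

1681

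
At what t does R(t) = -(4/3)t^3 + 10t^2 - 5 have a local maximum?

5

Critical points: R'(t) = -4t^2 + 20t vanishes at t = 0, 5.
Since R''(t) = -8t + 20, we get R''(0) = 20 > 0 ⇒ local minimum; R''(5) = -20 < 0 ⇒ local maximum.
Thus R has its local maximum at t = 5, with value 235/3.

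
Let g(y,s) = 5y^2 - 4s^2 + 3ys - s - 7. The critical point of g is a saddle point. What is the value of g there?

∂g/∂y = 10y + 3s = 0 and ∂g/∂s = 3y - 8s - 1 = 0, so (y, s) = (3/89, -10/89).
The Hessian has g_{yy} = 10, g_{ss} = -8, g_{ys} = 3, giving D = -89 < 0, so the point is a saddle point.
g(3/89, -10/89) = -618/89.

-618/89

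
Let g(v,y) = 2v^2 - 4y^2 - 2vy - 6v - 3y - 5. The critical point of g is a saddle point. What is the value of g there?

∂g/∂v = 4v - 2y - 6 = 0 and ∂g/∂y = -2v - 8y - 3 = 0, so (v, y) = (7/6, -2/3).
The Hessian has g_{vv} = 4, g_{yy} = -8, g_{vy} = -2, giving D = -36 < 0, so the point is a saddle point.
g(7/6, -2/3) = -15/2.

-15/2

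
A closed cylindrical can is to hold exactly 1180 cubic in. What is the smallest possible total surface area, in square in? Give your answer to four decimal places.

With radius r and height h, πr²h = 1180 so h = 1180/(πr²), and S(r) = 2πr² + 2πrh = 2πr² + 2·1180/r.
S'(r) = 4πr − 2·1180/r² = 0 ⇒ r³ = 1180/(2π), so r ≈ 5.7267 and h = 2r ≈ 11.4533.
S''(r) = 4π + 4·1180/r³ > 0, so this is the minimum; S ≈ 618.1623.

618.1623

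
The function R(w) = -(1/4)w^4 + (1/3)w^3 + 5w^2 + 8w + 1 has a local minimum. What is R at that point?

R'(w) = -w^3 + w^2 + 10w + 8 = 0 at w = -2, -1, 4.
R''(w) = -3w^2 + 2w + 10. R''(-2) = -6 < 0 ⇒ local maximum; R''(-1) = 5 > 0 ⇒ local minimum; R''(4) = -30 < 0 ⇒ local maximum.
So the local minimum value is R(-1) = -31/12.

-31/12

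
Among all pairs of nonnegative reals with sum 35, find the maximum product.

With x + y = 35, the product is P(x) = x(35 − x).
P'(x) = 35 − 2x = 0 gives x = 35/2; P'' = −2 < 0, so this is the maximum.
P = 35/2·35/2 = 1225/4.

1225/4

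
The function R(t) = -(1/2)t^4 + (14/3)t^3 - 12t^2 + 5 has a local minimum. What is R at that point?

R'(t) = -2t^3 + 14t^2 - 24t. Setting R'(t) = 0 gives t ∈ {0, 3, 4}.
Second-derivative test with R''(t) = -6t^2 + 28t - 24: R''(0) = -24 < 0 ⇒ local maximum; R''(3) = 6 > 0 ⇒ local minimum; R''(4) = -8 < 0 ⇒ local maximum.
So the local minimum value is R(3) = -35/2.

-35/2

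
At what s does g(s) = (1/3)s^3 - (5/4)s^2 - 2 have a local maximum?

g'(s) = s^2 - (5/2)s = 0 at s = 0, 5/2.
Second-derivative test with g''(s) = 2s - 5/2: g''(0) = -5/2 < 0 ⇒ local maximum; g''(5/2) = 5/2 > 0 ⇒ local minimum.
The local maximum is g(0) = -2.

0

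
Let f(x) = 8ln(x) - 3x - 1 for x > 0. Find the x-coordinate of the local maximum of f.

8/3

f'(x) = 8/x − 3 = 0 gives x = 8/3.
f''(x) = -8/x², which is negative for x > 0, so this is a local maximum.
f(8/3) = 8·ln(8/3) - 8 - 1 ≈ -1.1534.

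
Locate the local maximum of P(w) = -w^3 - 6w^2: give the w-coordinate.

0

P'(w) = -3w^2 - 12w = 0 at w = -4, 0.
P''(w) = -6w - 12. P''(-4) = 12 > 0 ⇒ local minimum; P''(0) = -12 < 0 ⇒ local maximum.
So the local maximum value is P(0) = 0.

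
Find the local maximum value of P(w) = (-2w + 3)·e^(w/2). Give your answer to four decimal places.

By the product rule, P'(w) = (-w - 1/2)·e^(w/2). Since e^(w/2) > 0, the only critical point is w = -1/2.
P''(-1/2) has the same sign as -1 < 0, so this is a local maximum.
P(-1/2) = (4)·e^(-1/4) ≈ 3.1152.

3.1152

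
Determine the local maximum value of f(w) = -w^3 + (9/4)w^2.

27/16

Critical points: f'(w) = -3w^2 + (9/2)w vanishes at w = 0, 3/2.
Second-derivative test with f''(w) = -6w + 9/2: f''(0) = 9/2 > 0 ⇒ local minimum; f''(3/2) = -9/2 < 0 ⇒ local maximum.
The local maximum is f(3/2) = 27/16.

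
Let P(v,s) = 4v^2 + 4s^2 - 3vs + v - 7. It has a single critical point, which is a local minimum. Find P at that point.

∂P/∂v = 8v - 3s + 1 = 0 and ∂P/∂s = -3v + 8s = 0, so (v, s) = (-8/55, -3/55).
The Hessian has P_{vv} = 8, P_{ss} = 8, P_{vs} = -3, giving D = 55 > 0 with P_{vv} > 0, so the point is a local minimum.
P(-8/55, -3/55) = -389/55.

-389/55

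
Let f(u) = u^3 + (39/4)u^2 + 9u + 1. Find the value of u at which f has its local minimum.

Critical points: f'(u) = 3u^2 + (39/2)u + 9 vanishes at u = -6, -1/2.
Second-derivative test with f''(u) = 6u + 39/2: f''(-6) = -33/2 < 0 ⇒ local maximum; f''(-1/2) = 33/2 > 0 ⇒ local minimum.
So the local minimum value is f(-1/2) = -19/16.

-1/2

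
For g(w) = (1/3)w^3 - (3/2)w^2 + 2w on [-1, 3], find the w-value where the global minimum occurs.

Differentiating, g'(w) = w^2 - 3w + 2; which vanishes at w = 1 and w = 2.
Candidates: g(-1) = -23/6; g(1) = 5/6; g(2) = 2/3; g(3) = 3/2.
So the minimum is g(-1) = -23/6.

-1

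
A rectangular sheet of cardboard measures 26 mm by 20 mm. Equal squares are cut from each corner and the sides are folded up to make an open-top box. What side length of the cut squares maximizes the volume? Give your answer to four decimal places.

3.7367

With cut size x, the volume is V(x) = x(26 − 2x)(20 − 2x) for 0 < x < 10.
V'(x) = 12x^2 − 184x + 520. Setting V'(x) = 0 gives x ≈ 3.7367 (the root in (0, 10)).
V''(x) = 24x − 184 is negative there, so this is the maximum; V ≈ 867.1958.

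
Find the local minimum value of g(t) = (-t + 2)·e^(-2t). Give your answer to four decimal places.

g'(t) = (-1)·e^(-2t) + (-t + 2)·(-2)·e^(-2t) = (2t - 5)·e^(-2t). Since e^(-2t) > 0, the only critical point is t = 5/2.
g''(5/2) has the same sign as 2 > 0, so this is a local minimum.
g(5/2) = (-1/2)·e^(-5) ≈ -0.0034.

-0.0034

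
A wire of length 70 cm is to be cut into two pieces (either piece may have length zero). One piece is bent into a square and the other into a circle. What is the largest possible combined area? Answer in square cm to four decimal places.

389.9296

Let x be the length used for the square. Square side x/4; circle radius (70−x)/(2π).
A(x) = (x/4)² + π·((70−x)/(2π))² = x²/16 + (70−x)²/(4π) for 0 ≤ x ≤ 70. A'(x) = x/8 − (70−x)/(2π) = 0 gives x = 4·70/(π+4) ≈ 39.2069.
A'' > 0, so the interior critical point is a minimum; the maximum is at an endpoint. A(0) = 389.9296 and A(70) = 306.2500, so the largest area is 389.9296.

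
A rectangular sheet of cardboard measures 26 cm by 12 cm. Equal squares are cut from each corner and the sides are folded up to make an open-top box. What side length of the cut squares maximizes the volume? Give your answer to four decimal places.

With cut size x, the volume is V(x) = x(26 − 2x)(12 − 2x) for 0 < x < 6.
V'(x) = 12x^2 − 152x + 312. Setting V'(x) = 0 gives x ≈ 2.5769 (the root in (0, 6)).
V''(x) = 24x − 152 is negative there, so this is the maximum; V ≈ 367.7681.

2.5769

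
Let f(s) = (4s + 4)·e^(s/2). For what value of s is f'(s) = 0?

-3

Differentiating with the product rule gives f'(s) = (2s + 6)·e^(s/2). Since e^(s/2) > 0, the only critical point is s = -3.
f''(-3) has the same sign as 2 > 0, so this is a local minimum.
f(-3) = (-8)·e^(-3/2) ≈ -1.7850.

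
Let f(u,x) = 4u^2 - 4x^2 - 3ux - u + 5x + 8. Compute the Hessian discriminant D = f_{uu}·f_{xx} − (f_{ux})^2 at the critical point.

-73

∂f/∂u = 8u - 3x - 1 = 0 and ∂f/∂x = -3u - 8x + 5 = 0, so (u, x) = (23/73, 37/73).
The Hessian has f_{uu} = 8, f_{xx} = -8, f_{ux} = -3, giving D = -73 < 0, so the point is a saddle point.
D = (8)·(-8) − (-3)^2 = -73.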